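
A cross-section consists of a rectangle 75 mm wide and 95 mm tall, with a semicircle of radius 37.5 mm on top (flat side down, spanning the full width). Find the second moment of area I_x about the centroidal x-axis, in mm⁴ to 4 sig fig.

Break the section into simple shapes (no overlaps), measuring from the bottom-left corner of the bounding box.
Rectangular body: 75 × 95, A = 7 125 mm², y = 47.5 mm, Ī = 5 358 594 mm⁴.
Semicircular cap: semicircle r = 37.5, A = 2208.93 mm², y = 110.915 mm, Ī = 217 049 mm⁴.
Centroid: ȳ = ΣA·y / ΣA = 62.5077 mm.
Transfer each piece to the centroidal x-axis using Ī + A·d² with d = y − 62.5077:
  rectangular body: d = -15.0077 mm → contributes +6 963 358 mm⁴
  semicircular cap: d = 48.4078 mm → contributes +5 393 279 mm⁴
Total I = 12 356 637 mm⁴.

I_x ≈ 1.236 × 10⁷ mm⁴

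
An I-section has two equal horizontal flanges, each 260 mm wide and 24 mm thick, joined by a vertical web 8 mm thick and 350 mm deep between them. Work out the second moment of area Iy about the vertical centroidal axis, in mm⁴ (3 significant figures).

Iy ≈ 7.03 × 10⁷ mm⁴

Treat the section as a set of non-overlapping primitives; coordinates are from the bounding-box lower-left.
Bottom flange: 260 × 24, A = 6 240 mm², x = 130 mm, Ī = 35 152 000 mm⁴.
Web: 8 × 350, A = 2 800 mm², x = 130 mm, Ī = 14 933 mm⁴.
Top flange: 260 × 24, A = 6 240 mm², x = 130 mm, Ī = 35 152 000 mm⁴.
By symmetry the centroid is at mid-width, x̄ = 130 mm.
All pieces are centred on the vertical centroidal axis, so I = ΣĪ = 70 318 933 mm⁴.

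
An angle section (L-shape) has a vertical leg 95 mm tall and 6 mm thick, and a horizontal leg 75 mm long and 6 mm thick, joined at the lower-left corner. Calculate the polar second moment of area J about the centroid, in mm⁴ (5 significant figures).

Split into non-overlapping primitives; take the origin at the lower-left of the bounding box.
Vertical leg: 6 × 95, A = 570 mm², y = 47.5 mm, Ī = 428687.5 mm⁴.
Horizontal leg (remainder): 69 × 6, A = 414 mm², y = 3 mm, Ī = 1 242 mm⁴.
Centroid: ȳ = ΣA·y / ΣA = 28.77744 mm.
Transfer each piece to the centroidal x-axis using Ī + A·d² with d = y − 28.77744:
  vertical leg: d = 18.72256 mm → contributes +628 492 mm⁴
  horizontal leg (remainder): d = -25.77744 mm → contributes +276335.2 mm⁴
Total I = 904827.3 mm⁴.
For the y-axis: x̄ = 18.77744 mm.
Repeating about the centroidal y-axis gives I_y = 503207.3 mm⁴.
Polar second moment: J = I_x + I_y = 1 408 035 mm⁴.

J ≈ 1.4080 × 10⁶ mm⁴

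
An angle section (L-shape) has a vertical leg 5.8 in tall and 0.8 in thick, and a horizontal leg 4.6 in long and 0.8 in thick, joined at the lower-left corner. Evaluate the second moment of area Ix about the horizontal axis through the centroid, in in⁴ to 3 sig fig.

Split into non-overlapping primitives; take the origin at the lower-left of the bounding box.
Vertical leg: 0.8 × 5.8, A = 4.64 in², y = 2.9 in, Ī = 13.007 in⁴.
Horizontal leg (remainder): 3.8 × 0.8, A = 3.04 in², y = 0.4 in, Ī = 0.16213 in⁴.
Centroid: ȳ = ΣA·y / ΣA = 1.9104 in.
Transfer each piece to the horizontal axis through the centroid using Ī + A·d² with d = y − 1.9104:
  vertical leg: d = 0.98958 in → contributes +17.551 in⁴
  horizontal leg (remainder): d = -1.5104 in → contributes +7.0975 in⁴
Total I = 24.649 in⁴.

Ix ≈ 24.6 in⁴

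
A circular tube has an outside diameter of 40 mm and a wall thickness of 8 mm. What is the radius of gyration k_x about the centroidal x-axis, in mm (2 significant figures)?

Decompose the section into non-overlapping parts with the origin at the bottom-left of its bounding rectangle.
Outer circle: ⌀40, A = 1 257 mm², y = 20 mm, Ī = 125 664 mm⁴.
Bore (subtracted): ⌀24, A = 452.4 mm², y = 20 mm, Ī = 16 286 mm⁴.
By symmetry the centroid is at mid-height, ȳ = 20 mm.
All pieces are centred on the centroidal x-axis, so I = ΣĪ (holes subtracted) = 109 378 mm⁴.
Radius of gyration: k = √(I/A) = √(109 378 / 804.2) = 11.66 mm.

k_x ≈ 12 mm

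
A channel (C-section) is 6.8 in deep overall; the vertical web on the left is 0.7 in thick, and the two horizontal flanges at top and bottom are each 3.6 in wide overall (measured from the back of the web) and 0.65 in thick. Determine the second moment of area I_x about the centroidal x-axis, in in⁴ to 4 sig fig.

Break the section into simple shapes (no overlaps), measuring from the bottom-left corner of the bounding box.
Web: 0.7 × 6.8, A = 4.76 in², y = 3.4 in, Ī = 18.3419 in⁴.
Top flange (beyond web): 2.9 × 0.65, A = 1.885 in², y = 6.475 in, Ī = 0.0663677 in⁴.
Bottom flange (beyond web): 2.9 × 0.65, A = 1.885 in², y = 0.325 in, Ī = 0.0663677 in⁴.
By symmetry the centroid is at mid-height, ȳ = 3.4 in.
Transfer each piece to the centroidal x-axis using Ī + A·d² with d = y − 3.4:
  web: d = 0 in → contributes +18.3419 in⁴
  top flange (beyond web): d = 3.075 in → contributes +17.8902 in⁴
  bottom flange (beyond web): d = -3.075 in → contributes +17.8902 in⁴
Total I = 54.1223 in⁴.

I_x ≈ 54.12 in⁴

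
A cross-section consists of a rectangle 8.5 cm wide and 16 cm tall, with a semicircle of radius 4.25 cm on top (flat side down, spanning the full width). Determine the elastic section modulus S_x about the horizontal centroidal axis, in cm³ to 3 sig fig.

S_x ≈ 492 cm³

Break the section into simple shapes (no overlaps), measuring from the bottom-left corner of the bounding box.
Rectangular body: 8.5 × 16, A = 136 cm², y = 8 cm, Ī = 2901.3 cm⁴.
Semicircular cap: semicircle r = 4.25, A = 28.373 cm², y = 17.804 cm, Ī = 35.809 cm⁴.
Centroid: ȳ = ΣA·y / ΣA = 9.6922 cm.
Transfer each piece to the horizontal centroidal axis using Ī + A·d² with d = y − 9.6922:
  rectangular body: d = -1.6922 cm → contributes +3290.8 cm⁴
  semicircular cap: d = 8.1115 cm → contributes +1902.6 cm⁴
Total I = 5193.4 cm⁴.
Extreme fibre distance c = 10.558 cm; S = I/c = 491.91 cm³.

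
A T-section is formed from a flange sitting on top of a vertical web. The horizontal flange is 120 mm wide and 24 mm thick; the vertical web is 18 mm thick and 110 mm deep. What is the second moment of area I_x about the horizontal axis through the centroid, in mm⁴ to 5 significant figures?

Decompose the section into non-overlapping parts with the origin at the bottom-left of its bounding rectangle.
Flange: 120 × 24, A = 2 880 mm², y = 122 mm, Ī = 138 240 mm⁴.
Web: 18 × 110, A = 1 980 mm², y = 55 mm, Ī = 1 996 500 mm⁴.
Centroid: ȳ = ΣA·y / ΣA = 94.7037 mm.
Transfer each piece to the horizontal axis through the centroid using Ī + A·d² with d = y − 94.7037:
  flange: d = 27.2963 mm → contributes +2 284 093 mm⁴
  web: d = -39.7037 mm → contributes +5 117 740 mm⁴
Total I = 7 401 833 mm⁴.

I_x ≈ 7.4018 × 10⁶ mm⁴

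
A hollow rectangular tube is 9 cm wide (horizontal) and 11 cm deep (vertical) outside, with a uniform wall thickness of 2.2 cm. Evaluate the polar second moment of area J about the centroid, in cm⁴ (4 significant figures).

J ≈ 1503 cm⁴

Split into non-overlapping primitives; take the origin at the lower-left of the bounding box.
Outer rectangle: 9 × 11, A = 99 cm², y = 5.5 cm, Ī = 998.25 cm⁴.
Inner void (subtracted): 4.6 × 6.6, A = 30.36 cm², y = 5.5 cm, Ī = 110.207 cm⁴.
By symmetry the centroid is at mid-height, ȳ = 5.5 cm.
All pieces are centred on the centroidal x-axis, so I = ΣĪ (holes subtracted) = 888.043 cm⁴.
Repeating about the centroidal y-axis gives I_y = 614.715 cm⁴.
Polar second moment: J = I_x + I_y = 1502.76 cm⁴.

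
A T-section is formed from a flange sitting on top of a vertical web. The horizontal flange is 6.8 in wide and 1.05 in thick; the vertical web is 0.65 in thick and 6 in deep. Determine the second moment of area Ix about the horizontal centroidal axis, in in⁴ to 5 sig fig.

Ix ≈ 43.697 in⁴

Split into non-overlapping primitives; take the origin at the lower-left of the bounding box.
Flange: 6.8 × 1.05, A = 7.14 in², y = 6.525 in, Ī = 0.6559875 in⁴.
Web: 0.65 × 6, A = 3.9 in², y = 3 in, Ī = 11.7 in⁴.
Centroid: ȳ = ΣA·y / ΣA = 5.279755 in.
Transfer each piece to the horizontal centroidal axis using Ī + A·d² with d = y − 5.279755:
  flange: d = 1.245245 in → contributes +11.72751 in⁴
  web: d = -2.279755 in → contributes +31.96941 in⁴
Total I = 43.69693 in⁴.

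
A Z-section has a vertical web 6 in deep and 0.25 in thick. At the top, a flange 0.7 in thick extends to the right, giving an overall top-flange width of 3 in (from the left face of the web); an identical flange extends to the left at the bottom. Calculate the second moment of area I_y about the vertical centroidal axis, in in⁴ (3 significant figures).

I_y ≈ 11.1 in⁴

Split into non-overlapping primitives; take the origin at the lower-left of the bounding box.
Web: 0.25 × 6, A = 1.5 in², x = 2.875 in, Ī = 0.0078125 in⁴.
Top flange (beyond web): 2.75 × 0.7, A = 1.925 in², x = 4.375 in, Ī = 1.2132 in⁴.
Bottom flange (beyond web): 2.75 × 0.7, A = 1.925 in², x = 1.375 in, Ī = 1.2132 in⁴.
Centroid: x̄ = ΣA·x / ΣA = 2.875 in.
Transfer each piece to the vertical centroidal axis using Ī + A·d² with d = x − 2.875:
  web: d = 0 in → contributes +0.0078125 in⁴
  top flange (beyond web): d = 1.5 in → contributes +5.5444 in⁴
  bottom flange (beyond web): d = -1.5 in → contributes +5.5444 in⁴
Total I = 11.097 in⁴.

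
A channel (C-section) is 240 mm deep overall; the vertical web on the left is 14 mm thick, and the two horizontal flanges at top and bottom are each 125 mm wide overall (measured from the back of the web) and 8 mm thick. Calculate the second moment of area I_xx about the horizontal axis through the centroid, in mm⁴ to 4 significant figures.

I_xx ≈ 4.004 × 10⁷ mm⁴

Treat the section as a set of non-overlapping primitives; coordinates are from the bounding-box lower-left.
Web: 14 × 240, A = 3 360 mm², y = 120 mm, Ī = 16 128 000 mm⁴.
Top flange (beyond web): 111 × 8, A = 888 mm², y = 236 mm, Ī = 4 736 mm⁴.
Bottom flange (beyond web): 111 × 8, A = 888 mm², y = 4 mm, Ī = 4 736 mm⁴.
By symmetry the centroid is at mid-height, ȳ = 120 mm.
Transfer each piece to the horizontal axis through the centroid using Ī + A·d² with d = y − 120:
  web: d = 0 mm → contributes +16 128 000 mm⁴
  top flange (beyond web): d = 116 mm → contributes +11 953 664 mm⁴
  bottom flange (beyond web): d = -116 mm → contributes +11 953 664 mm⁴
Total I = 40 035 328 mm⁴.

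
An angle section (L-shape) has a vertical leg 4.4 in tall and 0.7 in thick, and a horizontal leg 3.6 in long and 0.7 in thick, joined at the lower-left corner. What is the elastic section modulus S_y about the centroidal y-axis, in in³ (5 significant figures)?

Break the section into simple shapes (no overlaps), measuring from the bottom-left corner of the bounding box.
Vertical leg: 0.7 × 4.4, A = 3.08 in², x = 0.35 in, Ī = 0.1257667 in⁴.
Horizontal leg (remainder): 2.9 × 0.7, A = 2.03 in², x = 2.15 in, Ī = 1.422692 in⁴.
Centroid: x̄ = ΣA·x / ΣA = 1.065068 in.
Transfer each piece to the centroidal y-axis using Ī + A·d² with d = x − 1.065068:
  vertical leg: d = -0.7150685 in → contributes +1.700641 in⁴
  horizontal leg (remainder): d = 1.084932 in → contributes +3.812157 in⁴
Total I = 5.512798 in⁴.
Extreme fibre distance c = 2.534932 in; S = I/c = 2.174733 in³.

S_y ≈ 2.1747 in³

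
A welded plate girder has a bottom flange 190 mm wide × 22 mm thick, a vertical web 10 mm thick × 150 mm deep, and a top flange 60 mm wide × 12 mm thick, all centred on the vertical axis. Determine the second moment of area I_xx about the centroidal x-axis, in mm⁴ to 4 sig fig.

Decompose the section into non-overlapping parts with the origin at the bottom-left of its bounding rectangle.
Bottom plate: 190 × 22, A = 4 180 mm², y = 11 mm, Ī = 168 593 mm⁴.
Web plate: 10 × 150, A = 1 500 mm², y = 97 mm, Ī = 2 812 500 mm⁴.
Top plate: 60 × 12, A = 720 mm², y = 178 mm, Ī = 8 640 mm⁴.
Centroid: ȳ = ΣA·y / ΣA = 49.9438 mm.
Transfer each piece to the centroidal x-axis using Ī + A·d² with d = y − 49.9438:
  bottom plate: d = -38.9438 mm → contributes +6 508 047 mm⁴
  web plate: d = 47.0563 mm → contributes +6 133 936 mm⁴
  top plate: d = 128.056 mm → contributes +11 815 490 mm⁴
Total I = 24 457 473 mm⁴.

I_xx ≈ 2.446 × 10⁷ mm⁴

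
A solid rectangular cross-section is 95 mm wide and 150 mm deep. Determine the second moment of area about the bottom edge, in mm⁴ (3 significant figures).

I_base ≈ 1.07 × 10⁸ mm⁴

The section: 95 × 150, A = 14 250 mm², y = 75 mm, Ī = 26 718 750 mm⁴.
Transfer it to the base of the section using Ī + A·d² with d = y − 0:
  the section: d = 75 mm → contributes +106 875 000 mm⁴
Total I = 106 875 000 mm⁴.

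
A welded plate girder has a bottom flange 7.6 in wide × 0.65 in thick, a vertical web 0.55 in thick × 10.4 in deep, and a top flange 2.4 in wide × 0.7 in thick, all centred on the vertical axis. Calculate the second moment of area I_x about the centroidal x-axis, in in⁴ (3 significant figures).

I_x ≈ 228 in⁴

Treat the section as a set of non-overlapping primitives; coordinates are from the bounding-box lower-left.
Bottom plate: 7.6 × 0.65, A = 4.94 in², y = 0.325 in, Ī = 0.17393 in⁴.
Web plate: 0.55 × 10.4, A = 5.72 in², y = 5.85 in, Ī = 51.556 in⁴.
Top plate: 2.4 × 0.7, A = 1.68 in², y = 11.4 in, Ī = 0.0686 in⁴.
Centroid: ȳ = ΣA·y / ΣA = 4.3938 in.
Transfer each piece to the centroidal x-axis using Ī + A·d² with d = y − 4.3938:
  bottom plate: d = -4.0688 in → contributes +81.956 in⁴
  web plate: d = 1.4562 in → contributes +63.686 in⁴
  top plate: d = 7.0062 in → contributes +82.534 in⁴
Total I = 228.18 in⁴.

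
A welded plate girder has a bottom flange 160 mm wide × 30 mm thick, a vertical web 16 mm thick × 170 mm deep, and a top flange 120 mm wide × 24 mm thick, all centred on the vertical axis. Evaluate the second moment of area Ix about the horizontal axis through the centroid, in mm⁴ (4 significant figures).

Ix ≈ 7.828 × 10⁷ mm⁴

Treat the section as a set of non-overlapping primitives; coordinates are from the bounding-box lower-left.
Bottom plate: 160 × 30, A = 4 800 mm², y = 15 mm, Ī = 360 000 mm⁴.
Web plate: 16 × 170, A = 2 720 mm², y = 115 mm, Ī = 6 550 667 mm⁴.
Top plate: 120 × 24, A = 2 880 mm², y = 212 mm, Ī = 138 240 mm⁴.
Centroid: ȳ = ΣA·y / ΣA = 95.7077 mm.
Transfer each piece to the horizontal axis through the centroid using Ī + A·d² with d = y − 95.7077:
  bottom plate: d = -80.7077 mm → contributes +31 625 912 mm⁴
  web plate: d = 19.2923 mm → contributes +7 563 032 mm⁴
  top plate: d = 116.292 mm → contributes +39 087 074 mm⁴
Total I = 78 276 018 mm⁴.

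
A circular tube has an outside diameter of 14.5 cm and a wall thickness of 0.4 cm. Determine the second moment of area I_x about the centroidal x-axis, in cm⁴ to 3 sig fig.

Break the section into simple shapes (no overlaps), measuring from the bottom-left corner of the bounding box.
Outer circle: ⌀14.5, A = 165.13 cm², y = 7.25 cm, Ī = 2169.9 cm⁴.
Bore (subtracted): ⌀13.7, A = 147.41 cm², y = 7.25 cm, Ī = 1729.2 cm⁴.
By symmetry the centroid is at mid-height, ȳ = 7.25 cm.
All pieces are centred on the centroidal x-axis, so I = ΣĪ (holes subtracted) = 440.68 cm⁴.

I_x ≈ 441 cm⁴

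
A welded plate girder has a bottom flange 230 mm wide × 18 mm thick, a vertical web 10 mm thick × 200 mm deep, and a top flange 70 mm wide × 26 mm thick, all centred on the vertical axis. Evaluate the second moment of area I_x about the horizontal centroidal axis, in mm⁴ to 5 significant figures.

Break the section into simple shapes (no overlaps), measuring from the bottom-left corner of the bounding box.
Bottom plate: 230 × 18, A = 4 140 mm², y = 9 mm, Ī = 111 780 mm⁴.
Web plate: 10 × 200, A = 2 000 mm², y = 118 mm, Ī = 6 666 667 mm⁴.
Top plate: 70 × 26, A = 1 820 mm², y = 231 mm, Ī = 102526.7 mm⁴.
Centroid: ȳ = ΣA·y / ΣA = 87.14573 mm.
Transfer each piece to the horizontal centroidal axis using Ī + A·d² with d = y − 87.14573:
  bottom plate: d = -78.14573 mm → contributes +25 393 745 mm⁴
  web plate: d = 30.85427 mm → contributes +8 570 639 mm⁴
  top plate: d = 143.8543 mm → contributes +37 765 700 mm⁴
Total I = 71 730 084 mm⁴.

I_x ≈ 7.1730 × 10⁷ mm⁴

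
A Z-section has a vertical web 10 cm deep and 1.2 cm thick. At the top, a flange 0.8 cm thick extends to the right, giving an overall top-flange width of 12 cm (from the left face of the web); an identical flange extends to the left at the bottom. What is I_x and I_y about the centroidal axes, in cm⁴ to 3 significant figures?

Decompose the section into non-overlapping parts with the origin at the bottom-left of its bounding rectangle.
Web: 1.2 × 10, A = 12 cm², y = 5 cm, Ī = 100 cm⁴.
Top flange (beyond web): 10.8 × 0.8, A = 8.64 cm², y = 9.6 cm, Ī = 0.4608 cm⁴.
Bottom flange (beyond web): 10.8 × 0.8, A = 8.64 cm², y = 0.4 cm, Ī = 0.4608 cm⁴.
Centroid: ȳ = ΣA·y / ΣA = 5 cm.
Transfer each piece to the centroidal x-axis using Ī + A·d² with d = y − 5:
  web: d = 0 cm → contributes +100 cm⁴
  top flange (beyond web): d = 4.6 cm → contributes +183.28 cm⁴
  bottom flange (beyond web): d = -4.6 cm → contributes +183.28 cm⁴
Total I = 466.57 cm⁴.
For the y-axis: x̄ = 11.4 cm.
Repeating about the centroidal y-axis gives I_y = 791.48 cm⁴.

I_x ≈ 467 cm⁴, I_y ≈ 791 cm⁴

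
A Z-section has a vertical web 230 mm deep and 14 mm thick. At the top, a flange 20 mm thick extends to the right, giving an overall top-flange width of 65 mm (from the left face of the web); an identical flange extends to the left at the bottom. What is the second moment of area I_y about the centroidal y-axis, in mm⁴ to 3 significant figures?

I_y ≈ 2.65 × 10⁶ mm⁴

Decompose the section into non-overlapping parts with the origin at the bottom-left of its bounding rectangle.
Web: 14 × 230, A = 3 220 mm², x = 58 mm, Ī = 52 593 mm⁴.
Top flange (beyond web): 51 × 20, A = 1 020 mm², x = 90.5 mm, Ī = 221 085 mm⁴.
Bottom flange (beyond web): 51 × 20, A = 1 020 mm², x = 25.5 mm, Ī = 221 085 mm⁴.
Centroid: x̄ = ΣA·x / ΣA = 58 mm.
Transfer each piece to the centroidal y-axis using Ī + A·d² with d = x − 58:
  web: d = 0 mm → contributes +52 593 mm⁴
  top flange (beyond web): d = 32.5 mm → contributes +1 298 460 mm⁴
  bottom flange (beyond web): d = -32.5 mm → contributes +1 298 460 mm⁴
Total I = 2 649 513 mm⁴.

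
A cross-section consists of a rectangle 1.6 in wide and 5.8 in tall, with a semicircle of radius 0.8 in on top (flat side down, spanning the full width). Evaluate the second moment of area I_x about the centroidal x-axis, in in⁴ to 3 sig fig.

I_x ≈ 35.6 in⁴

Split into non-overlapping primitives; take the origin at the lower-left of the bounding box.
Rectangular body: 1.6 × 5.8, A = 9.28 in², y = 2.9 in, Ī = 26.015 in⁴.
Semicircular cap: semicircle r = 0.8, A = 1.0053 in², y = 6.1395 in, Ī = 0.044956 in⁴.
Centroid: ȳ = ΣA·y / ΣA = 3.2166 in.
Transfer each piece to the centroidal x-axis using Ī + A·d² with d = y − 3.2166:
  rectangular body: d = -0.31664 in → contributes +26.945 in⁴
  semicircular cap: d = 2.9229 in → contributes +8.6336 in⁴
Total I = 35.579 in⁴.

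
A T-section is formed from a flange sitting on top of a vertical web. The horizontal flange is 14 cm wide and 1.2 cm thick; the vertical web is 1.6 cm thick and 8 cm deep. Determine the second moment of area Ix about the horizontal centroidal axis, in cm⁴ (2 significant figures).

Split into non-overlapping primitives; take the origin at the lower-left of the bounding box.
Flange: 14 × 1.2, A = 16.8 cm², y = 8.6 cm, Ī = 2.016 cm⁴.
Web: 1.6 × 8, A = 12.8 cm², y = 4 cm, Ī = 68.27 cm⁴.
Centroid: ȳ = ΣA·y / ΣA = 6.611 cm.
Transfer each piece to the horizontal centroidal axis using Ī + A·d² with d = y − 6.611:
  flange: d = 1.989 cm → contributes +68.49 cm⁴
  web: d = -2.611 cm → contributes +155.5 cm⁴
Total I = 224 cm⁴.

Ix ≈ 220 cm⁴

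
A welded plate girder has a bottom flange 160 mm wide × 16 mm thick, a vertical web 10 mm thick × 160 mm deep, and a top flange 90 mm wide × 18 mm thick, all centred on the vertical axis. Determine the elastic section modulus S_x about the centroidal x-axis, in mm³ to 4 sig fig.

Decompose the section into non-overlapping parts with the origin at the bottom-left of its bounding rectangle.
Bottom plate: 160 × 16, A = 2 560 mm², y = 8 mm, Ī = 54613.3 mm⁴.
Web plate: 10 × 160, A = 1 600 mm², y = 96 mm, Ī = 3 413 333 mm⁴.
Top plate: 90 × 18, A = 1 620 mm², y = 185 mm, Ī = 43 740 mm⁴.
Centroid: ȳ = ΣA·y / ΣA = 81.9689 mm.
Transfer each piece to the centroidal x-axis using Ī + A·d² with d = y − 81.9689:
  bottom plate: d = -73.9689 mm → contributes +14 061 377 mm⁴
  web plate: d = 14.0311 mm → contributes +3 728 330 mm⁴
  top plate: d = 103.031 mm → contributes +17 240 714 mm⁴
Total I = 35 030 421 mm⁴.
Extreme fibre distance c = 112.031 mm; S = I/c = 312 685 mm³.

S_x ≈ 3.127 × 10⁵ mm³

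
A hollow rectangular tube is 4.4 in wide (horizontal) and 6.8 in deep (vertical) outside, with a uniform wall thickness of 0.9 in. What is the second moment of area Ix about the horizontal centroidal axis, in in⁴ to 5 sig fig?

Ix ≈ 88.208 in⁴

Split into non-overlapping primitives; take the origin at the lower-left of the bounding box.
Outer rectangle: 4.4 × 6.8, A = 29.92 in², y = 3.4 in, Ī = 115.2917 in⁴.
Inner void (subtracted): 2.6 × 5, A = 13 in², y = 3.4 in, Ī = 27.08333 in⁴.
By symmetry the centroid is at mid-height, ȳ = 3.4 in.
All pieces are centred on the horizontal centroidal axis, so I = ΣĪ (holes subtracted) = 88.2084 in⁴.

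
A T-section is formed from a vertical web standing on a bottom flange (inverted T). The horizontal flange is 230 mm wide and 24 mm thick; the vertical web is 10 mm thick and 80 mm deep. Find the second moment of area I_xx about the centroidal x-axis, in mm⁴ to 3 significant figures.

I_xx ≈ 2.58 × 10⁶ mm⁴

Break the section into simple shapes (no overlaps), measuring from the bottom-left corner of the bounding box.
Flange: 230 × 24, A = 5 520 mm², y = 12 mm, Ī = 264 960 mm⁴.
Web: 10 × 80, A = 800 mm², y = 64 mm, Ī = 426 667 mm⁴.
Centroid: ȳ = ΣA·y / ΣA = 18.582 mm.
Transfer each piece to the centroidal x-axis using Ī + A·d² with d = y − 18.582:
  flange: d = -6.5823 mm → contributes +504 122 mm⁴
  web: d = 45.418 mm → contributes +2 076 882 mm⁴
Total I = 2 581 004 mm⁴.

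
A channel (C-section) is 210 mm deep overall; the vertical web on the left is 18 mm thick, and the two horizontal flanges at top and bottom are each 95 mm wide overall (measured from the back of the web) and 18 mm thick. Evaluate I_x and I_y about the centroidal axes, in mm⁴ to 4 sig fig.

I_x ≈ 3.951 × 10⁷ mm⁴, I_y ≈ 5.080 × 10⁶ mm⁴

Treat the section as a set of non-overlapping primitives; coordinates are from the bounding-box lower-left.
Web: 18 × 210, A = 3 780 mm², y = 105 mm, Ī = 13 891 500 mm⁴.
Top flange (beyond web): 77 × 18, A = 1 386 mm², y = 201 mm, Ī = 37 422 mm⁴.
Bottom flange (beyond web): 77 × 18, A = 1 386 mm², y = 9 mm, Ī = 37 422 mm⁴.
By symmetry the centroid is at mid-height, ȳ = 105 mm.
Transfer each piece to the centroidal x-axis using Ī + A·d² with d = y − 105:
  web: d = 0 mm → contributes +13 891 500 mm⁴
  top flange (beyond web): d = 96 mm → contributes +12 810 798 mm⁴
  bottom flange (beyond web): d = -96 mm → contributes +12 810 798 mm⁴
Total I = 39 513 096 mm⁴.
For the y-axis: x̄ = 29.0962 mm.
Repeating about the centroidal y-axis gives I_y = 5 079 923 mm⁴.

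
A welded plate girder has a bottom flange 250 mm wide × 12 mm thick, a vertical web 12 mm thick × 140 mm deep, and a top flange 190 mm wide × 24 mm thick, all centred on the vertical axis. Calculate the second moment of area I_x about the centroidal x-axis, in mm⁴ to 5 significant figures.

I_x ≈ 4.8684 × 10⁷ mm⁴

Split into non-overlapping primitives; take the origin at the lower-left of the bounding box.
Bottom plate: 250 × 12, A = 3 000 mm², y = 6 mm, Ī = 36 000 mm⁴.
Web plate: 12 × 140, A = 1 680 mm², y = 82 mm, Ī = 2 744 000 mm⁴.
Top plate: 190 × 24, A = 4 560 mm², y = 164 mm, Ī = 218 880 mm⁴.
Centroid: ȳ = ΣA·y / ΣA = 97.79221 mm.
Transfer each piece to the centroidal x-axis using Ī + A·d² with d = y − 97.79221:
  bottom plate: d = -91.79221 mm → contributes +25 313 428 mm⁴
  web plate: d = -15.79221 mm → contributes +3 162 982 mm⁴
  top plate: d = 66.20779 mm → contributes +20 207 511 mm⁴
Total I = 48 683 921 mm⁴.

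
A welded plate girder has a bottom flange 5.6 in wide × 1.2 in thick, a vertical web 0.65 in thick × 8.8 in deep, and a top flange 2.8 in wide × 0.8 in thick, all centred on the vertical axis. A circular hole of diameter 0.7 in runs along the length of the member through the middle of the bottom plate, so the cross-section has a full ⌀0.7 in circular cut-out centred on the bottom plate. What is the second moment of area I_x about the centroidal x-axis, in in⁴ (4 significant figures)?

I_x ≈ 217.2 in⁴

Split into non-overlapping primitives; take the origin at the lower-left of the bounding box.
Bottom plate: 5.6 × 1.2, A = 6.72 in², y = 0.6 in, Ī = 0.8064 in⁴.
Web plate: 0.65 × 8.8, A = 5.72 in², y = 5.6 in, Ī = 36.9131 in⁴.
Top plate: 2.8 × 0.8, A = 2.24 in², y = 10.4 in, Ī = 0.119467 in⁴.
Hole (subtracted): ⌀0.7, A = 0.384845 in², y = 0.6 in, Ī = 0.0117859 in⁴.
Centroid: ȳ = ΣA·y / ΣA = 4.1363 in.
Transfer each piece to the centroidal x-axis using Ī + A·d² with d = y − 4.1363:
  bottom plate: d = -3.5363 in → contributes +84.843 in⁴
  web plate: d = 1.4637 in → contributes +49.1676 in⁴
  top plate: d = 6.2637 in → contributes +88.0034 in⁴
  hole: d = -3.5363 in → contributes −4.82444 in⁴
Total I = 217.19 in⁴.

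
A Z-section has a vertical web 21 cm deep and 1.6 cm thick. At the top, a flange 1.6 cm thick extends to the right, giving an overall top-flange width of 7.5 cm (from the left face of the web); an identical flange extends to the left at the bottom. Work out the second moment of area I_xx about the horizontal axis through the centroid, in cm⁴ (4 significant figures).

Treat the section as a set of non-overlapping primitives; coordinates are from the bounding-box lower-left.
Web: 1.6 × 21, A = 33.6 cm², y = 10.5 cm, Ī = 1234.8 cm⁴.
Top flange (beyond web): 5.9 × 1.6, A = 9.44 cm², y = 20.2 cm, Ī = 2.01387 cm⁴.
Bottom flange (beyond web): 5.9 × 1.6, A = 9.44 cm², y = 0.8 cm, Ī = 2.01387 cm⁴.
Centroid: ȳ = ΣA·y / ΣA = 10.5 cm.
Transfer each piece to the horizontal axis through the centroid using Ī + A·d² with d = y − 10.5:
  web: d = 0 cm → contributes +1234.8 cm⁴
  top flange (beyond web): d = 9.7 cm → contributes +890.223 cm⁴
  bottom flange (beyond web): d = -9.7 cm → contributes +890.223 cm⁴
Total I = 3015.25 cm⁴.

I_xx ≈ 3015 cm⁴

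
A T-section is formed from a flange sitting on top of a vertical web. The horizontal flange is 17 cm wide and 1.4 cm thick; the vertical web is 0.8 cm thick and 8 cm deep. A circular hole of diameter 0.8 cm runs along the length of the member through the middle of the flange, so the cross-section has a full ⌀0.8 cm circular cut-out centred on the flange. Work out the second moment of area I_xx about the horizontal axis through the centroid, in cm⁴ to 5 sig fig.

I_xx ≈ 148.91 cm⁴

Treat the section as a set of non-overlapping primitives; coordinates are from the bounding-box lower-left.
Flange: 17 × 1.4, A = 23.8 cm², y = 8.7 cm, Ī = 3.887333 cm⁴.
Web: 0.8 × 8, A = 6.4 cm², y = 4 cm, Ī = 34.13333 cm⁴.
Hole (subtracted): ⌀0.8, A = 0.5026548 cm², y = 8.7 cm, Ī = 0.02010619 cm⁴.
Centroid: ȳ = ΣA·y / ΣA = 7.687115 cm.
Transfer each piece to the horizontal axis through the centroid using Ī + A·d² with d = y − 7.687115:
  flange: d = 1.012885 cm → contributes +28.30462 cm⁴
  web: d = -3.687115 cm → contributes +121.1402 cm⁴
  hole: d = 1.012885 cm → contributes −0.535798 cm⁴
Total I = 148.909 cm⁴.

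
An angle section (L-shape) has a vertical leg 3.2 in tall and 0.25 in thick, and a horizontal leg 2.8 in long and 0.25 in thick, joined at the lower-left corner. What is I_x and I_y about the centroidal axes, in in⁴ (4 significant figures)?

I_x ≈ 1.458 in⁴, I_y ≈ 1.045 in⁴

Break the section into simple shapes (no overlaps), measuring from the bottom-left corner of the bounding box.
Vertical leg: 0.25 × 3.2, A = 0.8 in², y = 1.6 in, Ī = 0.682667 in⁴.
Horizontal leg (remainder): 2.55 × 0.25, A = 0.6375 in², y = 0.125 in, Ī = 0.00332031 in⁴.
Centroid: ȳ = ΣA·y / ΣA = 0.94587 in.
Transfer each piece to the centroidal x-axis using Ī + A·d² with d = y − 0.94587:
  vertical leg: d = 0.65413 in → contributes +1.02498 in⁴
  horizontal leg (remainder): d = -0.82087 in → contributes +0.432885 in⁴
Total I = 1.45786 in⁴.
For the y-axis: x̄ = 0.74587 in.
Repeating about the centroidal y-axis gives I_y = 1.04499 in⁴.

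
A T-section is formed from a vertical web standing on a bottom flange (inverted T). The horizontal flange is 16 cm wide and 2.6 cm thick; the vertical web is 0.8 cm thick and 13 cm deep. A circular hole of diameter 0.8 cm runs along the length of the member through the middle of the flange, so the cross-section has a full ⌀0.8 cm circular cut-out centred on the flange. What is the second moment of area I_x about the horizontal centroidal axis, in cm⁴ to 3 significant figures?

I_x ≈ 675 cm⁴

Break the section into simple shapes (no overlaps), measuring from the bottom-left corner of the bounding box.
Flange: 16 × 2.6, A = 41.6 cm², y = 1.3 cm, Ī = 23.435 cm⁴.
Web: 0.8 × 13, A = 10.4 cm², y = 9.1 cm, Ī = 146.47 cm⁴.
Hole (subtracted): ⌀0.8, A = 0.50265 cm², y = 1.3 cm, Ī = 0.020106 cm⁴.
Centroid: ȳ = ΣA·y / ΣA = 2.8752 cm.
Transfer each piece to the horizontal centroidal axis using Ī + A·d² with d = y − 2.8752:
  flange: d = -1.5752 cm → contributes +126.66 cm⁴
  web: d = 6.2248 cm → contributes +549.44 cm⁴
  hole: d = -1.5752 cm → contributes −1.2674 cm⁴
Total I = 674.83 cm⁴.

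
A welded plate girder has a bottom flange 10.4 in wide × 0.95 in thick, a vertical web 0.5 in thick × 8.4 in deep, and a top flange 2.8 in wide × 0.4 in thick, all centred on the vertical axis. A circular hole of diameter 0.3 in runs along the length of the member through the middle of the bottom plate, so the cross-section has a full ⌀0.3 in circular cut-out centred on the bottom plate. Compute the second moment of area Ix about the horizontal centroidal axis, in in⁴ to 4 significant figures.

Ix ≈ 150.8 in⁴

Decompose the section into non-overlapping parts with the origin at the bottom-left of its bounding rectangle.
Bottom plate: 10.4 × 0.95, A = 9.88 in², y = 0.475 in, Ī = 0.743058 in⁴.
Web plate: 0.5 × 8.4, A = 4.2 in², y = 5.15 in, Ī = 24.696 in⁴.
Top plate: 2.8 × 0.4, A = 1.12 in², y = 9.55 in, Ī = 0.0149333 in⁴.
Hole (subtracted): ⌀0.3, A = 0.0706858 in², y = 0.475 in, Ī = 0.000397608 in⁴.
Centroid: ȳ = ΣA·y / ΣA = 2.44462 in.
Transfer each piece to the horizontal centroidal axis using Ī + A·d² with d = y − 2.44462:
  bottom plate: d = -1.96962 in → contributes +39.0716 in⁴
  web plate: d = 2.70538 in → contributes +55.4361 in⁴
  top plate: d = 7.10538 in → contributes +56.5597 in⁴
  hole: d = -1.96962 in → contributes −0.274616 in⁴
Total I = 150.793 in⁴.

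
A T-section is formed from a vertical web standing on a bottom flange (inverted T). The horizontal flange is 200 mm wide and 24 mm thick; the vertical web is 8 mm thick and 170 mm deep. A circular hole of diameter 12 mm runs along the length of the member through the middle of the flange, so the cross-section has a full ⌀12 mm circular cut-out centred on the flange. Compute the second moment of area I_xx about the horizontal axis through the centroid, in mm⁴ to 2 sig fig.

Break the section into simple shapes (no overlaps), measuring from the bottom-left corner of the bounding box.
Flange: 200 × 24, A = 4 800 mm², y = 12 mm, Ī = 230 400 mm⁴.
Web: 8 × 170, A = 1 360 mm², y = 109 mm, Ī = 3 275 333 mm⁴.
Hole (subtracted): ⌀12, A = 113.1 mm², y = 12 mm, Ī = 1 018 mm⁴.
Centroid: ȳ = ΣA·y / ΣA = 33.82 mm.
Transfer each piece to the horizontal axis through the centroid using Ī + A·d² with d = y − 33.82:
  flange: d = -21.82 mm → contributes +2 514 928 mm⁴
  web: d = 75.18 mm → contributes +10 962 889 mm⁴
  hole: d = -21.82 mm → contributes −54 846 mm⁴
Total I = 13 422 972 mm⁴.

I_xx ≈ 1.3 × 10⁷ mm⁴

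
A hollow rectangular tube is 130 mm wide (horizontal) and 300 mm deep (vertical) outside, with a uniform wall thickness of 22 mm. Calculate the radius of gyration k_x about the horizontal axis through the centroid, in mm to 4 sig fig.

k_x ≈ 100.7 mm

Split into non-overlapping primitives; take the origin at the lower-left of the bounding box.
Outer rectangle: 130 × 300, A = 39 000 mm², y = 150 mm, Ī = 292 500 000 mm⁴.
Inner void (subtracted): 86 × 256, A = 22 016 mm², y = 150 mm, Ī = 120 236 715 mm⁴.
By symmetry the centroid is at mid-height, ȳ = 150 mm.
All pieces are centred on the horizontal axis through the centroid, so I = ΣĪ (holes subtracted) = 172 263 285 mm⁴.
Radius of gyration: k = √(I/A) = √(172 263 285 / 16 984) = 100.711 mm.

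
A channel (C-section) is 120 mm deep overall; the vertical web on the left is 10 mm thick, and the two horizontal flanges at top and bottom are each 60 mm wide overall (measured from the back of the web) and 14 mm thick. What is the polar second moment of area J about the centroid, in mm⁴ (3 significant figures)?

Decompose the section into non-overlapping parts with the origin at the bottom-left of its bounding rectangle.
Web: 10 × 120, A = 1 200 mm², y = 60 mm, Ī = 1 440 000 mm⁴.
Top flange (beyond web): 50 × 14, A = 700 mm², y = 113 mm, Ī = 11 433 mm⁴.
Bottom flange (beyond web): 50 × 14, A = 700 mm², y = 7 mm, Ī = 11 433 mm⁴.
By symmetry the centroid is at mid-height, ȳ = 60 mm.
Transfer each piece to the centroidal x-axis using Ī + A·d² with d = y − 60:
  web: d = 0 mm → contributes +1 440 000 mm⁴
  top flange (beyond web): d = 53 mm → contributes +1 977 733 mm⁴
  bottom flange (beyond web): d = -53 mm → contributes +1 977 733 mm⁴
Total I = 5 395 467 mm⁴.
For the y-axis: x̄ = 21.154 mm.
Repeating about the centroidal y-axis gives I_y = 883 205 mm⁴.
Polar second moment: J = I_x + I_y = 6 278 672 mm⁴.

J ≈ 6.28 × 10⁶ mm⁴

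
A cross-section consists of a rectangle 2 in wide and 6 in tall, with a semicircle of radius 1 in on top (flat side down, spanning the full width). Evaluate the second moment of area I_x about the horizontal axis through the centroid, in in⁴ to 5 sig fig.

I_x ≈ 52.398 in⁴

Split into non-overlapping primitives; take the origin at the lower-left of the bounding box.
Rectangular body: 2 × 6, A = 12 in², y = 3 in, Ī = 36 in⁴.
Semicircular cap: semicircle r = 1, A = 1.570796 in², y = 6.424413 in, Ī = 0.109757 in⁴.
Centroid: ȳ = ΣA·y / ΣA = 3.39637 in.
Transfer each piece to the horizontal axis through the centroid using Ī + A·d² with d = y − 3.39637:
  rectangular body: d = -0.3963699 in → contributes +37.88531 in⁴
  semicircular cap: d = 3.028043 in → contributes +14.51246 in⁴
Total I = 52.39777 in⁴.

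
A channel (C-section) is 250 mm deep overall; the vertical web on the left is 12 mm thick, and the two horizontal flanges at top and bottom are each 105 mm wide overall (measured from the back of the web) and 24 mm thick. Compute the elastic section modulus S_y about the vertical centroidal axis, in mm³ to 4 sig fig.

S_y ≈ 1.213 × 10⁵ mm³

Break the section into simple shapes (no overlaps), measuring from the bottom-left corner of the bounding box.
Web: 12 × 250, A = 3 000 mm², x = 6 mm, Ī = 36 000 mm⁴.
Top flange (beyond web): 93 × 24, A = 2 232 mm², x = 58.5 mm, Ī = 1 608 714 mm⁴.
Bottom flange (beyond web): 93 × 24, A = 2 232 mm², x = 58.5 mm, Ī = 1 608 714 mm⁴.
Centroid: x̄ = ΣA·x / ΣA = 37.3987 mm.
Transfer each piece to the vertical centroidal axis using Ī + A·d² with d = x − 37.3987:
  web: d = -31.3987 mm → contributes +2 993 638 mm⁴
  top flange (beyond web): d = 21.1013 mm → contributes +2 602 544 mm⁴
  bottom flange (beyond web): d = 21.1013 mm → contributes +2 602 544 mm⁴
Total I = 8 198 725 mm⁴.
Extreme fibre distance c = 67.6013 mm; S = I/c = 121 281 mm³.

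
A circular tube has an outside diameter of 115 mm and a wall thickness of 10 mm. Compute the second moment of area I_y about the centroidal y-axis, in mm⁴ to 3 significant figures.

I_y ≈ 4.59 × 10⁶ mm⁴

Treat the section as a set of non-overlapping primitives; coordinates are from the bounding-box lower-left.
Outer circle: ⌀115, A = 10 387 mm², x = 57.5 mm, Ī = 8 585 414 mm⁴.
Bore (subtracted): ⌀95, A = 7088.2 mm², x = 57.5 mm, Ī = 3 998 198 mm⁴.
By symmetry the centroid is at mid-width, x̄ = 57.5 mm.
All pieces are centred on the centroidal y-axis, so I = ΣĪ (holes subtracted) = 4 587 216 mm⁴.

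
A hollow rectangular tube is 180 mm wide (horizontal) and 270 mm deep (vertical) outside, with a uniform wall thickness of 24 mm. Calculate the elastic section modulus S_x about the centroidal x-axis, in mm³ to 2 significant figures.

S_x ≈ 1.3 × 10⁶ mm³

Split into non-overlapping primitives; take the origin at the lower-left of the bounding box.
Outer rectangle: 180 × 270, A = 48 600 mm², y = 135 mm, Ī = 295 245 000 mm⁴.
Inner void (subtracted): 132 × 222, A = 29 304 mm², y = 135 mm, Ī = 120 351 528 mm⁴.
By symmetry the centroid is at mid-height, ȳ = 135 mm.
All pieces are centred on the centroidal x-axis, so I = ΣĪ (holes subtracted) = 174 893 472 mm⁴.
Extreme fibre distance c = 135 mm; S = I/c = 1 295 507 mm³.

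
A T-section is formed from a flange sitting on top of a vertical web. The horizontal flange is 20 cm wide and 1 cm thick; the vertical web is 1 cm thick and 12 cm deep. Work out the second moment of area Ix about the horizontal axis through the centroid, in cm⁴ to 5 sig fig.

Decompose the section into non-overlapping parts with the origin at the bottom-left of its bounding rectangle.
Flange: 20 × 1, A = 20 cm², y = 12.5 cm, Ī = 1.666667 cm⁴.
Web: 1 × 12, A = 12 cm², y = 6 cm, Ī = 144 cm⁴.
Centroid: ȳ = ΣA·y / ΣA = 10.0625 cm.
Transfer each piece to the horizontal axis through the centroid using Ī + A·d² with d = y − 10.0625:
  flange: d = 2.4375 cm → contributes +120.4948 cm⁴
  web: d = -4.0625 cm → contributes +342.0469 cm⁴
Total I = 462.5417 cm⁴.

Ix ≈ 462.54 cm⁴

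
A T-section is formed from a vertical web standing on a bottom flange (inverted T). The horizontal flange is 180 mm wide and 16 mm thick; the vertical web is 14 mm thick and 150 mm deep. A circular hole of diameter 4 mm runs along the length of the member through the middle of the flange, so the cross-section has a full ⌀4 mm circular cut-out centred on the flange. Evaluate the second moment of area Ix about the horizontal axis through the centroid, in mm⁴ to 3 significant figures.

Ix ≈ 1.23 × 10⁷ mm⁴

Split into non-overlapping primitives; take the origin at the lower-left of the bounding box.
Flange: 180 × 16, A = 2 880 mm², y = 8 mm, Ī = 61 440 mm⁴.
Web: 14 × 150, A = 2 100 mm², y = 91 mm, Ī = 3 937 500 mm⁴.
Hole (subtracted): ⌀4, A = 12.566 mm², y = 8 mm, Ī = 12.566 mm⁴.
Centroid: ȳ = ΣA·y / ΣA = 43.089 mm.
Transfer each piece to the horizontal axis through the centroid using Ī + A·d² with d = y − 43.089:
  flange: d = -35.089 mm → contributes +3 607 313 mm⁴
  web: d = 47.911 mm → contributes +8 758 067 mm⁴
  hole: d = -35.089 mm → contributes −15 484 mm⁴
Total I = 12 349 895 mm⁴.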